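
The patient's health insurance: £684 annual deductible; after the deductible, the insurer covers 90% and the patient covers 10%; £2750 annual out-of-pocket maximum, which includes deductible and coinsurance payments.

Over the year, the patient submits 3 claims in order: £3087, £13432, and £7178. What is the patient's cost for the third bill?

Claim 1 (£3087): £684 to deductible, leaving £2403; coinsurance £2403 × 10% = £240.30. Patient pays £924.30; OOP now £924.30.
Claim 2 (£13432): deductible met; 10% of £13432 = £1343.20. Patient owes £1343.20 (running OOP £2267.50).
Claim 3 (£7178): deductible already satisfied, so patient's share is 10% × £7178 = £717.80. OOP would hit £2985.30 > £2750, so the cap limits the patient to £2750 − £2267.50 = £482.50.

£482.50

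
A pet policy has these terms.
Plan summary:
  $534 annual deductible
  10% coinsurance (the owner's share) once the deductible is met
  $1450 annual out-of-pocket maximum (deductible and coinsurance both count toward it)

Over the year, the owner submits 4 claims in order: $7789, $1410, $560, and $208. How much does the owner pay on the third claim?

$49.50

Claim 1 — $7789: $534 finishes the deductible; $7255 goes to coinsurance; 10% of $7255 = $725.50. Cost to owner: $1259.50. OOP to date $1259.50.
Claim 2 — $1410: deductible already satisfied, so owner's share is 10% × $1410 = $141. Cost to owner: $141. OOP to date $1400.50.
Claim 3 — $560: deductible met; 10% of $560 = $56. Adding that to $1400.50 gives $1456.50, past the $1450 cap; owner pays only $1450 − $1400.50 = $49.50.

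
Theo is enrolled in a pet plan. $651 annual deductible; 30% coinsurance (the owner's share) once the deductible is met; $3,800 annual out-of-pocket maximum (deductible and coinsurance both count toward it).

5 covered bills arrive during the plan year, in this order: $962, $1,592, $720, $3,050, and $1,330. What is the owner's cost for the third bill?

Bill 1, $962: $651 to deductible, leaving $311; 30% of $311 = $93.30. Cost to owner: $744.30. OOP to date $744.30.
Bill 2, $1,592: 30% coinsurance on $1,592 = $477.60. Cost to owner: $477.60. OOP to date $1,221.90.
Bill 3, $720: 30% coinsurance on $720 = $216. Owner pays $216; OOP now $1,437.90.

$216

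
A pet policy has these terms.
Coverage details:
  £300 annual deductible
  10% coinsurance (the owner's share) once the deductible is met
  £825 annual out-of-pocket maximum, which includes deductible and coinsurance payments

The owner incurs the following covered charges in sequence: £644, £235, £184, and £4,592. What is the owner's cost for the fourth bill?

£448.70

Bill 1, £644: £300 finishes the deductible; £344 goes to coinsurance; owner's 10% is £34.40. Owner owes £334.40 (running OOP £334.40).
Bill 2, £235: deductible met; 10% of £235 = £23.50. Owner pays £23.50; OOP now £357.90.
Bill 3, £184: deductible already satisfied, so owner's share is 10% × £184 = £18.40. Cost to owner: £18.40. OOP to date £376.30.
Bill 4, £4,592: 10% coinsurance on £4,592 = £459.20. Adding that to £376.30 gives £835.50, past the £825 cap; owner pays only £825 − £376.30 = £448.70.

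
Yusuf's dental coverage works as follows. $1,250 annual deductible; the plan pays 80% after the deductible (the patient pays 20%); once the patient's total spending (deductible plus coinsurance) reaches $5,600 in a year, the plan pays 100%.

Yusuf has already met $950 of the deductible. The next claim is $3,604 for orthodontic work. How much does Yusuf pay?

$960.80

Deductible still to meet: $1,250 − $950 = $300.
After the $300 deductible portion, $3,604 − $300 = $3,304 is subject to coinsurance.
Patient's 20% share of $3,304 is $660.80.
Patient responsibility before any cap: $300 + $660.80 = $960.80.
Total out-of-pocket so far would be $950 + $960.80 = $1,910.80, below the $5,600 cap — no reduction.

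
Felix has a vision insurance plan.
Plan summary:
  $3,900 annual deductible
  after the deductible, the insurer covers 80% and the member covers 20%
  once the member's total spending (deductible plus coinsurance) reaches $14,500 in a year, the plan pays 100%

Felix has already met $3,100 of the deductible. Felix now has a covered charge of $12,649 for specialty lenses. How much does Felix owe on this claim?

Remaining deductible: $3,900 − $3,100 = $800.
That leaves $12,649 − $800 = $11,849 for coinsurance.
Member's 20% share of $11,849 is $2,369.80.
So the member owes $800 + $2,369.80 = $3,169.80 before any cap.
Cumulative spending $3,100 + $3,169.80 = $6,269.80 stays under the $14,500 maximum.

$3,169.80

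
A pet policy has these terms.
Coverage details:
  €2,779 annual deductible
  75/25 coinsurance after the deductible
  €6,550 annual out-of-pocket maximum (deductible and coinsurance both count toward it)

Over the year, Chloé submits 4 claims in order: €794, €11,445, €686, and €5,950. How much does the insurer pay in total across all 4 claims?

€12,325

#1 (€794): entire amount goes to the deductible. Owner owes €794 (running OOP €794). Plan pays €794 − €794 = €0.
#2 (€11,445): €1,985 finishes the deductible; €9,460 goes to coinsurance; owner's 25% is €2,365. Owner owes €4,350 (running OOP €5,144). Plan pays €11,445 − €4,350 = €7,095.
#3 (€686): deductible met; 25% of €686 = €171.50. Owner owes €171.50 (running OOP €5,315.50). Insurer: €686 − €171.50 = €514.50.
#4 (€5,950): 25% coinsurance on €5,950 = €1,487.50. OOP would hit €6,803 > €6,550, so the cap limits the owner to €6,550 − €5,315.50 = €1,234.50. Insurer: €5,950 − €1,234.50 = €4,715.50.
Insurer total = bills − owner's total = €18,875 − €6,550 = €12,325.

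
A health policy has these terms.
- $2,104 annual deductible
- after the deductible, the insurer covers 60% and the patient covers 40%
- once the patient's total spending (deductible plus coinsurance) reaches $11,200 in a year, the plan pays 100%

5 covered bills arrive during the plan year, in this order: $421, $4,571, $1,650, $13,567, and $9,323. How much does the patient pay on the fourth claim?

$5,426.80

#1 ($421): all of it applies to the deductible. Cost to patient: $421. OOP to date $421.
#2 ($4,571): $1,683 to deductible, leaving $2,888; 40% of $2,888 = $1,155.20. Cost to patient: $2,838.20. OOP to date $3,259.20.
#3 ($1,650): deductible already satisfied, so patient's share is 40% × $1,650 = $660. Patient owes $660 (running OOP $3,919.20).
#4 ($13,567): deductible met; 40% of $13,567 = $5,426.80. Patient pays $5,426.80; OOP now $9,346.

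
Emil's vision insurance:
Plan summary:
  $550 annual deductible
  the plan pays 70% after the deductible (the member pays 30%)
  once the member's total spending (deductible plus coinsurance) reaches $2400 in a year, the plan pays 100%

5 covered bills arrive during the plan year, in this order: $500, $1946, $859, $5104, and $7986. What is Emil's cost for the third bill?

#1 ($500): fully absorbed by the deductible. Member owes $500 (running OOP $500).
#2 ($1946): $50 to deductible, leaving $1896; member's 30% is $568.80. Member owes $618.80 (running OOP $1118.80).
#3 ($859): deductible met; 30% of $859 = $257.70. Member pays $257.70; OOP now $1376.50.

$257.70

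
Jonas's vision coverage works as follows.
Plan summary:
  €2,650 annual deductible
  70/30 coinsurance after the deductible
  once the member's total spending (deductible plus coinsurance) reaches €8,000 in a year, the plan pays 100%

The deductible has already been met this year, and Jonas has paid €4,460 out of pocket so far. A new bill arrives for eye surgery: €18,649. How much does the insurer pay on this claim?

€15,109

With the deductible met, the entire €18,649 is subject to coinsurance.
Member's 30% share of €18,649 is €5,594.70.
Adding €5,594.70 to the €4,460 already spent would give €10,054.70, which exceeds the €8,000 cap; the member pays just €8,000 − €4,460 = €3,540.
The plan picks up €18,649 − €3,540 = €15,109.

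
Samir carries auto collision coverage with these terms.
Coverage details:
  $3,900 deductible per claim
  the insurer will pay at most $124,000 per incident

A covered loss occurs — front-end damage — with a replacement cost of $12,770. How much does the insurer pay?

After the deductible, $12,770 − $3,900 = $8,870 remains.
That's under the $124,000 cap, so the insurer reimburses the full $8,870.

$8,870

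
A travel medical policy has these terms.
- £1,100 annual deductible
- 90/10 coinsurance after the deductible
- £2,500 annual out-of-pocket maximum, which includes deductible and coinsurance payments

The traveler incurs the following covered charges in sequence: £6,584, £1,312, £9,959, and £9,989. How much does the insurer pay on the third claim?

£9,238.60

#1 (£6,584): £1,100 to deductible, leaving £5,484; coinsurance £5,484 × 10% = £548.40. Traveler owes £1,648.40 (running OOP £1,648.40). Plan pays £6,584 − £1,648.40 = £4,935.60.
#2 (£1,312): 10% coinsurance on £1,312 = £131.20. Traveler pays £131.20; OOP now £1,779.60. Plan pays £1,312 − £131.20 = £1,180.80.
#3 (£9,959): deductible met; 10% of £9,959 = £995.90. Adding that to £1,779.60 gives £2,775.50, past the £2,500 cap; traveler pays only £2,500 − £1,779.60 = £720.40. Insurer: £9,959 − £720.40 = £9,238.60.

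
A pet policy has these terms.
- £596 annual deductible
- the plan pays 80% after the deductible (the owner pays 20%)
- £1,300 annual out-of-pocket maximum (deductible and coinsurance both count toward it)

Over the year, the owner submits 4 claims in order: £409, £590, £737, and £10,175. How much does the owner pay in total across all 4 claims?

Bill 1, £409: fully absorbed by the deductible. Cost to owner: £409. OOP to date £409.
Bill 2, £590: deductible takes £187, £403 remains; 20% of £403 = £80.60. Cost to owner: £267.60. OOP to date £676.60.
Bill 3, £737: 20% coinsurance on £737 = £147.40. Owner pays £147.40; OOP now £824.
Bill 4, £10,175: deductible already satisfied, so owner's share is 20% × £10,175 = £2,035. Adding that to £824 gives £2,859, past the £1,300 cap; owner pays only £1,300 − £824 = £476.
Total paid by the owner: £409 + £267.60 + £147.40 + £476 = £1,300.

£1,300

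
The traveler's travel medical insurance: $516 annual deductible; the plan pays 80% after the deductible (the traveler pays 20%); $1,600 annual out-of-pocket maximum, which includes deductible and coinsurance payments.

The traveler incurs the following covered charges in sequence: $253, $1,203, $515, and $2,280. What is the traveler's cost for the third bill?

$103

Bill 1, $253: entire amount goes to the deductible. Cost to traveler: $253. OOP to date $253.
Bill 2, $1,203: deductible takes $263, $940 remains; coinsurance $940 × 20% = $188. Cost to traveler: $451. OOP to date $704.
Bill 3, $515: deductible met; 20% of $515 = $103. Traveler pays $103; OOP now $807.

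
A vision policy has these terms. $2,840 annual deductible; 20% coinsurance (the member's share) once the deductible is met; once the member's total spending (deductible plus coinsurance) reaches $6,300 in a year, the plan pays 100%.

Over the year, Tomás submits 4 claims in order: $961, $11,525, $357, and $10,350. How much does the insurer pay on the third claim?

Bill 1, $961: entire amount goes to the deductible. Member owes $961 (running OOP $961). Plan pays $961 − $961 = $0.
Bill 2, $11,525: deductible takes $1,879, $9,646 remains; 20% of $9,646 = $1,929.20. Member owes $3,808.20 (running OOP $4,769.20). Plan pays $11,525 − $3,808.20 = $7,716.80.
Bill 3, $357: 20% coinsurance on $357 = $71.40. Member pays $71.40; OOP now $4,840.60. Insurer: $357 − $71.40 = $285.60.

$285.60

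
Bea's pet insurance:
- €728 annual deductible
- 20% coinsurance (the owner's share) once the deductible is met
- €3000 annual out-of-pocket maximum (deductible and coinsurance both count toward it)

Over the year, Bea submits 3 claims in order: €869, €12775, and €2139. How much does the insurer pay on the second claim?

Bill 1, €869: €728 finishes the deductible; €141 goes to coinsurance; 20% of €141 = €28.20. Owner owes €756.20 (running OOP €756.20). Insurer: €869 − €756.20 = €112.80.
Bill 2, €12775: deductible met; 20% of €12775 = €2555. Adding that to €756.20 gives €3311.20, past the €3000 cap; owner pays only €3000 − €756.20 = €2243.80. Insurer: €12775 − €2243.80 = €10531.20.

€10531.20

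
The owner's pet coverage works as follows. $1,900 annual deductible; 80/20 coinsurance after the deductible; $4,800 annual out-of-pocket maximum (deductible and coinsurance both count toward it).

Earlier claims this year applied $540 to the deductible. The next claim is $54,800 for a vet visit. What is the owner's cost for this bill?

$4,260

$540 of the $1,900 deductible is already met, leaving $1,360.
The remaining $53,440 (= $54,800 − $1,360) moves to coinsurance.
Coinsurance: $53,440 × 20% = $10,688.
Owner responsibility before any cap: $1,360 + $10,688 = $12,048.
Adding $12,048 to the $540 already spent would give $12,588, which exceeds the $4,800 cap; the owner pays just $4,800 − $540 = $4,260.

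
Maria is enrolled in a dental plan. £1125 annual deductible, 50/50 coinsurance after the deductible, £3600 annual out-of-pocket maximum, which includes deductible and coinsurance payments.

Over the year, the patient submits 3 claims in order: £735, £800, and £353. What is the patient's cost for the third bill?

£176.50

Claim 1 (£735): all of it applies to the deductible. Patient owes £735 (running OOP £735).
Claim 2 (£800): £390 finishes the deductible; £410 goes to coinsurance; 50% of £410 = £205. Patient owes £595 (running OOP £1330).
Claim 3 (£353): deductible already satisfied, so patient's share is 50% × £353 = £176.50. Cost to patient: £176.50. OOP to date £1506.50.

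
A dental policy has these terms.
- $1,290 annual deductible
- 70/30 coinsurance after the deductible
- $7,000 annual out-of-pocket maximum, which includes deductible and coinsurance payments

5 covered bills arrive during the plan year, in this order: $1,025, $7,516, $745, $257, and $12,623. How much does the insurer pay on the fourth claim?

$179.90

Bill 1, $1,025: entire amount goes to the deductible. Patient pays $1,025; OOP now $1,025. Plan pays $1,025 − $1,025 = $0.
Bill 2, $7,516: deductible takes $265, $7,251 remains; coinsurance $7,251 × 30% = $2,175.30. Patient owes $2,440.30 (running OOP $3,465.30). Insurer: $7,516 − $2,440.30 = $5,075.70.
Bill 3, $745: deductible already satisfied, so patient's share is 30% × $745 = $223.50. Cost to patient: $223.50. OOP to date $3,688.80. Insurer: $745 − $223.50 = $521.50.
Bill 4, $257: 30% coinsurance on $257 = $77.10. Patient owes $77.10 (running OOP $3,765.90). Insurer: $257 − $77.10 = $179.90.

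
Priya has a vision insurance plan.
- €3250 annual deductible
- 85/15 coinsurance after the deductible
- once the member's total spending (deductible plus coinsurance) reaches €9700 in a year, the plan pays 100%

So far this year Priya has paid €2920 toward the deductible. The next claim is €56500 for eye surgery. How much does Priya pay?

Deductible still to meet: €3250 − €2920 = €330.
That leaves €56500 − €330 = €56170 for coinsurance.
Member's 15% share of €56170 is €8425.50.
That puts the member's cost at €330 + €8425.50 = €8755.50 before any cap.
Year-to-date out-of-pocket would reach €2920 + €8755.50 = €11675.50, above the €9700 maximum, so the member pays only €9700 − €2920 = €6780.

€6780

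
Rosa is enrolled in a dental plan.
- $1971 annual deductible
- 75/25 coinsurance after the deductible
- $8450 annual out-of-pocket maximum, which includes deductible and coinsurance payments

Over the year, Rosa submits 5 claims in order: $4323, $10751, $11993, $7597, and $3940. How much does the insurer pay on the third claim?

Claim 1 — $4323: deductible takes $1971, $2352 remains; patient's 25% is $588. Patient pays $2559; OOP now $2559. Insurer: $4323 − $2559 = $1764.
Claim 2 — $10751: 25% coinsurance on $10751 = $2687.75. Patient pays $2687.75; OOP now $5246.75. Insurer: $10751 − $2687.75 = $8063.25.
Claim 3 — $11993: deductible already satisfied, so patient's share is 25% × $11993 = $2998.25. Patient pays $2998.25; OOP now $8245. Insurer: $11993 − $2998.25 = $8994.75.

$8994.75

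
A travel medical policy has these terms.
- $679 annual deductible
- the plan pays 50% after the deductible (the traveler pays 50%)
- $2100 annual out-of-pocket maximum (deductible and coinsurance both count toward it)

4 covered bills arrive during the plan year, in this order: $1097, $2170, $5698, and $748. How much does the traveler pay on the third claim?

$127

Bill 1, $1097: $679 to deductible, leaving $418; coinsurance $418 × 50% = $209. Cost to traveler: $888. OOP to date $888.
Bill 2, $2170: deductible already satisfied, so traveler's share is 50% × $2170 = $1085. Traveler owes $1085 (running OOP $1973).
Bill 3, $5698: deductible already satisfied, so traveler's share is 50% × $5698 = $2849. OOP would hit $4822 > $2100, so the cap limits the traveler to $2100 − $1973 = $127.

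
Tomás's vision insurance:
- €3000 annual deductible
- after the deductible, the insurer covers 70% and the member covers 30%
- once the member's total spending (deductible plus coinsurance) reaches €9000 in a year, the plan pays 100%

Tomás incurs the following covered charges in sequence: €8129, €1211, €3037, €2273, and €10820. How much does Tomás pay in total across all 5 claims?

€9000

Bill 1, €8129: deductible takes €3000, €5129 remains; 30% of €5129 = €1538.70. Member owes €4538.70 (running OOP €4538.70).
Bill 2, €1211: 30% coinsurance on €1211 = €363.30. Member pays €363.30; OOP now €4902.
Bill 3, €3037: deductible met; 30% of €3037 = €911.10. Member pays €911.10; OOP now €5813.10.
Bill 4, €2273: deductible met; 30% of €2273 = €681.90. Member pays €681.90; OOP now €6495.
Bill 5, €10820: deductible already satisfied, so member's share is 30% × €10820 = €3246. OOP would hit €9741 > €9000, so the cap limits the member to €9000 − €6495 = €2505.
Total paid by the member: €4538.70 + €363.30 + €911.10 + €681.90 + €2505 = €9000.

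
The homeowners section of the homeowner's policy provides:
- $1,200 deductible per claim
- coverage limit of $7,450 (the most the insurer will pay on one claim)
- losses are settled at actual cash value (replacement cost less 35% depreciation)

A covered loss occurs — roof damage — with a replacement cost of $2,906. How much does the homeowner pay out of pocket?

$2,217.10

Actual cash value after 35% depreciation: $2,906 × 65% = $1,888.90.
After the deductible, $1,888.90 − $1,200 = $688.90 remains.
$688.90 is within the $7,450 limit, so the insurer pays $688.90.
Out of pocket: $2,906 − $688.90 = $2,217.10.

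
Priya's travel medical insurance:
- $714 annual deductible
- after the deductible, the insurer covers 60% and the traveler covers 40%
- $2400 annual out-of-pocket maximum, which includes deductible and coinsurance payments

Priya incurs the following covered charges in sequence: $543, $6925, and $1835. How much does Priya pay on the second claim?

Claim 1 ($543): all of it applies to the deductible. Cost to traveler: $543. OOP to date $543.
Claim 2 ($6925): $171 finishes the deductible; $6754 goes to coinsurance; coinsurance $6754 × 40% = $2701.60. Claim cost before the cap: $171 + $2701.60 = $2872.60. That would push OOP to $3415.60, over the $2400 cap, so traveler pays $2400 − $543 = $1857.

$1857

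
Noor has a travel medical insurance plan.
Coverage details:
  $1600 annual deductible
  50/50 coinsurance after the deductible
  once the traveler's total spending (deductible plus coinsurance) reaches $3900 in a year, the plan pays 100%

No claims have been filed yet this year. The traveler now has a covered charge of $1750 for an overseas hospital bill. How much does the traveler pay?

The full $1600 deductible is still open; $1600 of this bill applies to it.
That leaves $1750 − $1600 = $150 for coinsurance.
Coinsurance: $150 × 50% = $75.
That puts the traveler's cost at $1600 + $75 = $1675 before any cap.
Total out-of-pocket so far would be $0 + $1675 = $1675, below the $3900 cap — no reduction.

$1675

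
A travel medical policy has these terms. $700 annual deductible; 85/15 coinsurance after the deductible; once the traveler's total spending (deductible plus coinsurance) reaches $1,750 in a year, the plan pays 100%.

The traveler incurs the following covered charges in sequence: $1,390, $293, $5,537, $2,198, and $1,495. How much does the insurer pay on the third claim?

Claim 1 — $1,390: $700 to deductible, leaving $690; traveler's 15% is $103.50. Traveler pays $803.50; OOP now $803.50. Plan pays $1,390 − $803.50 = $586.50.
Claim 2 — $293: deductible met; 15% of $293 = $43.95. Cost to traveler: $43.95. OOP to date $847.45. Plan pays $293 − $43.95 = $249.05.
Claim 3 — $5,537: deductible met; 15% of $5,537 = $830.55. Traveler pays $830.55; OOP now $1,678. Plan pays $5,537 − $830.55 = $4,706.45.

$4,706.45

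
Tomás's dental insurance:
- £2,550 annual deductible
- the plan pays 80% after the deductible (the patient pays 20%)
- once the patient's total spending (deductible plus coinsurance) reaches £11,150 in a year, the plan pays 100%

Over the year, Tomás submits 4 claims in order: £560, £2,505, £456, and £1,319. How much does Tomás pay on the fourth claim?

£263.80

Claim 1 (£560): all of it applies to the deductible. Patient pays £560; OOP now £560.
Claim 2 (£2,505): £1,990 finishes the deductible; £515 goes to coinsurance; patient's 20% is £103. Cost to patient: £2,093. OOP to date £2,653.
Claim 3 (£456): deductible met; 20% of £456 = £91.20. Patient pays £91.20; OOP now £2,744.20.
Claim 4 (£1,319): deductible already satisfied, so patient's share is 20% × £1,319 = £263.80. Patient owes £263.80 (running OOP £3,008).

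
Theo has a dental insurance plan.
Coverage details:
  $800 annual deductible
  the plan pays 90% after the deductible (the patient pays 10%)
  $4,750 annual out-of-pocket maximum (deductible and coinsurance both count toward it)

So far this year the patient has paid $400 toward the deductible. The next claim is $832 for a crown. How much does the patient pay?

Remaining deductible: $800 − $400 = $400.
The remaining $432 (= $832 − $400) moves to coinsurance.
Coinsurance: $432 × 10% = $43.20.
Patient responsibility before any cap: $400 + $43.20 = $443.20.
Total out-of-pocket so far would be $400 + $443.20 = $843.20, below the $4,750 cap — no reduction.

$443.20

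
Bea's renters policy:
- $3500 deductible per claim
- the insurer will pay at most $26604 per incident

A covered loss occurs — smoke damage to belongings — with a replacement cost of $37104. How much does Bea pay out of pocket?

$10500

Less the $3500 deductible: $37104 − $3500 = $33604.
$33604 exceeds the $26604 limit, so the insurer pays the limit: $26604.
Out of pocket: $37104 − $26604 = $10500.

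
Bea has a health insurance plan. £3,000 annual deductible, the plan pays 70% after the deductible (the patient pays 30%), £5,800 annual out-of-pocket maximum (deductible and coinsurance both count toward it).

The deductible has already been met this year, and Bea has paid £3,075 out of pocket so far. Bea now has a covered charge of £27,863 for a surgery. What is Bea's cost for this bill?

The deductible is already satisfied, so the full bill goes to coinsurance.
Coinsurance: £27,863 × 30% = £8,358.90.
Adding £8,358.90 to the £3,075 already spent would give £11,433.90, which exceeds the £5,800 cap; the patient pays just £5,800 − £3,075 = £2,725.

£2,725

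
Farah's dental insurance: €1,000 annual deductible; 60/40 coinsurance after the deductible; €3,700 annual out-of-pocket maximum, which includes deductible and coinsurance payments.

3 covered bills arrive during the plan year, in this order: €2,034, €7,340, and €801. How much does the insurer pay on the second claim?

Claim 1 — €2,034: deductible takes €1,000, €1,034 remains; patient's 40% is €413.60. Patient pays €1,413.60; OOP now €1,413.60. Plan pays €2,034 − €1,413.60 = €620.40.
Claim 2 — €7,340: deductible met; 40% of €7,340 = €2,936. Adding that to €1,413.60 gives €4,349.60, past the €3,700 cap; patient pays only €3,700 − €1,413.60 = €2,286.40. Insurer: €7,340 − €2,286.40 = €5,053.60.

€5,053.60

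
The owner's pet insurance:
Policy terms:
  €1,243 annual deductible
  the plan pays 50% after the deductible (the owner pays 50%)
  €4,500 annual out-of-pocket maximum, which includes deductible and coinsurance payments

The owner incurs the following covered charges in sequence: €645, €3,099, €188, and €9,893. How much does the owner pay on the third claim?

€94

Claim 1 (€645): all of it applies to the deductible. Cost to owner: €645. OOP to date €645.
Claim 2 (€3,099): deductible takes €598, €2,501 remains; 50% of €2,501 = €1,250.50. Owner owes €1,848.50 (running OOP €2,493.50).
Claim 3 (€188): deductible met; 50% of €188 = €94. Cost to owner: €94. OOP to date €2,587.50.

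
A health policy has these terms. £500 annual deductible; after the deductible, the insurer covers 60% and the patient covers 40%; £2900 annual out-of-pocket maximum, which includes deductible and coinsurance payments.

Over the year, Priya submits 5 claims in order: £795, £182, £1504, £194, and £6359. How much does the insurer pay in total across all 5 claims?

Claim 1 (£795): £500 to deductible, leaving £295; 40% of £295 = £118. Patient owes £618 (running OOP £618). Insurer: £795 − £618 = £177.
Claim 2 (£182): deductible met; 40% of £182 = £72.80. Patient pays £72.80; OOP now £690.80. Insurer: £182 − £72.80 = £109.20.
Claim 3 (£1504): deductible already satisfied, so patient's share is 40% × £1504 = £601.60. Patient owes £601.60 (running OOP £1292.40). Insurer: £1504 − £601.60 = £902.40.
Claim 4 (£194): deductible met; 40% of £194 = £77.60. Cost to patient: £77.60. OOP to date £1370. Plan pays £194 − £77.60 = £116.40.
Claim 5 (£6359): deductible met; 40% of £6359 = £2543.60. Adding that to £1370 gives £3913.60, past the £2900 cap; patient pays only £2900 − £1370 = £1530. Insurer: £6359 − £1530 = £4829.
Insurer total: £177 + £109.20 + £902.40 + £116.40 + £4829 = £6134.

£6134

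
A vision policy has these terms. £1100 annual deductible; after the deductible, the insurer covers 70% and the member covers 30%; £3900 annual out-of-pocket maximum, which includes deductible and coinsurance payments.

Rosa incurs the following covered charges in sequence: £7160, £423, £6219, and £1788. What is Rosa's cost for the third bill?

Bill 1, £7160: £1100 finishes the deductible; £6060 goes to coinsurance; coinsurance £6060 × 30% = £1818. Member owes £2918 (running OOP £2918).
Bill 2, £423: deductible already satisfied, so member's share is 30% × £423 = £126.90. Member owes £126.90 (running OOP £3044.90).
Bill 3, £6219: deductible already satisfied, so member's share is 30% × £6219 = £1865.70. Adding that to £3044.90 gives £4910.60, past the £3900 cap; member pays only £3900 − £3044.90 = £855.10.

£855.10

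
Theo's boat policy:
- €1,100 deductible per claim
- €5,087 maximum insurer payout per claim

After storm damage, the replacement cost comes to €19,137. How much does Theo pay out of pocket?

€14,050

Less the €1,100 deductible: €19,137 − €1,100 = €18,037.
Since €18,037 > €5,087, the payout is capped at €5,087.
Owner's share is the uncovered remainder: €19,137 − €5,087 = €14,050.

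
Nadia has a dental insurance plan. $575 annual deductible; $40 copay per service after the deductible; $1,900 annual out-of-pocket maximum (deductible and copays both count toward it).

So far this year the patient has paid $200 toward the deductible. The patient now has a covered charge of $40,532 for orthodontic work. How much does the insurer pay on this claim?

$40,117

Remaining deductible: $575 − $200 = $375.
After the $375 deductible portion, $40,532 − $375 = $40,157 is subject to the copay.
Copay on this service: $40.
Patient responsibility before any cap: $375 + $40 = $415.
Year-to-date out-of-pocket becomes $200 + $415 = $615, still under the $1,900 maximum, so no cap applies.
The insurer covers the remainder: $40,532 − $415 = $40,117.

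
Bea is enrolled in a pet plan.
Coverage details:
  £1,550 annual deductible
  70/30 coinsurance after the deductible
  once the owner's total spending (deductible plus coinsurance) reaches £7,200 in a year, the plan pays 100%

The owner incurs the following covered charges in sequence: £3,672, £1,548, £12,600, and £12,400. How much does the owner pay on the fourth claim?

£769

Claim 1 (£3,672): £1,550 to deductible, leaving £2,122; coinsurance £2,122 × 30% = £636.60. Cost to owner: £2,186.60. OOP to date £2,186.60.
Claim 2 (£1,548): deductible already satisfied, so owner's share is 30% × £1,548 = £464.40. Owner pays £464.40; OOP now £2,651.
Claim 3 (£12,600): deductible met; 30% of £12,600 = £3,780. Owner owes £3,780 (running OOP £6,431).
Claim 4 (£12,400): 30% coinsurance on £12,400 = £3,720. Adding that to £6,431 gives £10,151, past the £7,200 cap; owner pays only £7,200 − £6,431 = £769.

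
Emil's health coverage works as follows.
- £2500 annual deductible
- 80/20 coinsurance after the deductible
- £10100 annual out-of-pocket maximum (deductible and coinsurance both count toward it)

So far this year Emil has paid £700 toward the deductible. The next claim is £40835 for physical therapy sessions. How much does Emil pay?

£9400

Remaining deductible: £2500 − £700 = £1800.
That leaves £40835 − £1800 = £39035 for coinsurance.
20% of £39035 = £7807 falls to the patient.
That puts the patient's cost at £1800 + £7807 = £9607 before any cap.
Adding £9607 to the £700 already spent would give £10307, which exceeds the £10100 cap; the patient pays just £10100 − £700 = £9400.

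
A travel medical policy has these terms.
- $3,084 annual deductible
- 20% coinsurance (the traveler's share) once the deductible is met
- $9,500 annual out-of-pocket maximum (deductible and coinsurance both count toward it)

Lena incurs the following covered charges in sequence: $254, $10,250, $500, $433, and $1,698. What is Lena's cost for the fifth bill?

$339.60

Bill 1, $254: entire amount goes to the deductible. Traveler pays $254; OOP now $254.
Bill 2, $10,250: $2,830 to deductible, leaving $7,420; traveler's 20% is $1,484. Traveler owes $4,314 (running OOP $4,568).
Bill 3, $500: deductible met; 20% of $500 = $100. Traveler pays $100; OOP now $4,668.
Bill 4, $433: deductible already satisfied, so traveler's share is 20% × $433 = $86.60. Traveler owes $86.60 (running OOP $4,754.60).
Bill 5, $1,698: 20% coinsurance on $1,698 = $339.60. Traveler owes $339.60 (running OOP $5,094.20).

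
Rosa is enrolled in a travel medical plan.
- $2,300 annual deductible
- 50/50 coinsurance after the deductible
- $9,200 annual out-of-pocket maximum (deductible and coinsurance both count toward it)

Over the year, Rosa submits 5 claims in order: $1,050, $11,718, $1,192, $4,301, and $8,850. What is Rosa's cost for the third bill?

$596

#1 ($1,050): fully absorbed by the deductible. Traveler owes $1,050 (running OOP $1,050).
#2 ($11,718): deductible takes $1,250, $10,468 remains; traveler's 50% is $5,234. Cost to traveler: $6,484. OOP to date $7,534.
#3 ($1,192): deductible already satisfied, so traveler's share is 50% × $1,192 = $596. Traveler owes $596 (running OOP $8,130).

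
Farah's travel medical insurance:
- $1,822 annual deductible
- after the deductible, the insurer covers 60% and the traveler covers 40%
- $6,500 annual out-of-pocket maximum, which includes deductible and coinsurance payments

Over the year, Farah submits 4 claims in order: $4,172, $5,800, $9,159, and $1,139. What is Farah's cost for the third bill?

Claim 1 — $4,172: $1,822 to deductible, leaving $2,350; traveler's 40% is $940. Cost to traveler: $2,762. OOP to date $2,762.
Claim 2 — $5,800: deductible already satisfied, so traveler's share is 40% × $5,800 = $2,320. Traveler owes $2,320 (running OOP $5,082).
Claim 3 — $9,159: 40% coinsurance on $9,159 = $3,663.60. Adding that to $5,082 gives $8,745.60, past the $6,500 cap; traveler pays only $6,500 − $5,082 = $1,418.

$1,418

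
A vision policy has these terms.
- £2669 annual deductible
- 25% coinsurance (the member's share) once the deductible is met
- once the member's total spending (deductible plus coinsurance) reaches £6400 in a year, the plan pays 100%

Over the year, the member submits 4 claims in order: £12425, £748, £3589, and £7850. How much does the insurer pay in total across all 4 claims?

£18212

Claim 1 — £12425: £2669 finishes the deductible; £9756 goes to coinsurance; member's 25% is £2439. Cost to member: £5108. OOP to date £5108. Insurer: £12425 − £5108 = £7317.
Claim 2 — £748: deductible met; 25% of £748 = £187. Member owes £187 (running OOP £5295). Plan pays £748 − £187 = £561.
Claim 3 — £3589: deductible already satisfied, so member's share is 25% × £3589 = £897.25. Member owes £897.25 (running OOP £6192.25). Plan pays £3589 − £897.25 = £2691.75.
Claim 4 — £7850: 25% coinsurance on £7850 = £1962.50. That would push OOP to £8154.75, over the £6400 cap, so member pays £6400 − £6192.25 = £207.75. Insurer: £7850 − £207.75 = £7642.25.
Insurer total = bills − member's total = £24612 − £6400 = £18212.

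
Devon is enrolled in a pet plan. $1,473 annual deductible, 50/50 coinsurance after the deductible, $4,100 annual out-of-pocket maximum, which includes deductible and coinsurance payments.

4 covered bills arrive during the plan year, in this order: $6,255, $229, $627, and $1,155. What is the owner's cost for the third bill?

$121.50

Claim 1 ($6,255): $1,473 finishes the deductible; $4,782 goes to coinsurance; owner's 50% is $2,391. Cost to owner: $3,864. OOP to date $3,864.
Claim 2 ($229): deductible already satisfied, so owner's share is 50% × $229 = $114.50. Owner owes $114.50 (running OOP $3,978.50).
Claim 3 ($627): deductible met; 50% of $627 = $313.50. That would push OOP to $4,292, over the $4,100 cap, so owner pays $4,100 − $3,978.50 = $121.50.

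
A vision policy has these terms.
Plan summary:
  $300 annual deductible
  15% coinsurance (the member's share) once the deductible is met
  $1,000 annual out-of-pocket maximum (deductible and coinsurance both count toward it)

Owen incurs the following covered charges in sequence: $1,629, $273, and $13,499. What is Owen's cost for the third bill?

Bill 1, $1,629: $300 finishes the deductible; $1,329 goes to coinsurance; coinsurance $1,329 × 15% = $199.35. Member pays $499.35; OOP now $499.35.
Bill 2, $273: deductible met; 15% of $273 = $40.95. Cost to member: $40.95. OOP to date $540.30.
Bill 3, $13,499: deductible already satisfied, so member's share is 15% × $13,499 = $2,024.85. OOP would hit $2,565.15 > $1,000, so the cap limits the member to $1,000 − $540.30 = $459.70.

$459.70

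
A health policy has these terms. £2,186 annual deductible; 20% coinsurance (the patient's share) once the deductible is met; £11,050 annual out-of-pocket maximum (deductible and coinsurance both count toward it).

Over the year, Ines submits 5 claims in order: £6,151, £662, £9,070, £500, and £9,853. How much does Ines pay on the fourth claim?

£100

Claim 1 (£6,151): deductible takes £2,186, £3,965 remains; 20% of £3,965 = £793. Cost to patient: £2,979. OOP to date £2,979.
Claim 2 (£662): deductible already satisfied, so patient's share is 20% × £662 = £132.40. Patient pays £132.40; OOP now £3,111.40.
Claim 3 (£9,070): deductible already satisfied, so patient's share is 20% × £9,070 = £1,814. Cost to patient: £1,814. OOP to date £4,925.40.
Claim 4 (£500): deductible already satisfied, so patient's share is 20% × £500 = £100. Patient pays £100; OOP now £5,025.40.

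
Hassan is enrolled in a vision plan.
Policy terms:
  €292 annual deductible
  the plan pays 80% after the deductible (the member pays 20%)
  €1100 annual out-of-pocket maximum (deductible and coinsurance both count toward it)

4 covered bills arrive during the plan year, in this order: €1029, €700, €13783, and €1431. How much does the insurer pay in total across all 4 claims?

€15843

Claim 1 (€1029): €292 to deductible, leaving €737; coinsurance €737 × 20% = €147.40. Cost to member: €439.40. OOP to date €439.40. Insurer: €1029 − €439.40 = €589.60.
Claim 2 (€700): 20% coinsurance on €700 = €140. Cost to member: €140. OOP to date €579.40. Plan pays €700 − €140 = €560.
Claim 3 (€13783): deductible already satisfied, so member's share is 20% × €13783 = €2756.60. That would push OOP to €3336, over the €1100 cap, so member pays €1100 − €579.40 = €520.60. Plan pays €13783 − €520.60 = €13262.40.
Claim 4 (€1431): deductible met; 20% of €1431 = €286.20. That would push OOP to €1386.20, over the €1100 cap, so member pays €1100 − €1100 = €0. Insurer: €1431 − €0 = €1431.
Insurer total: €589.60 + €560 + €13262.40 + €1431 = €15843.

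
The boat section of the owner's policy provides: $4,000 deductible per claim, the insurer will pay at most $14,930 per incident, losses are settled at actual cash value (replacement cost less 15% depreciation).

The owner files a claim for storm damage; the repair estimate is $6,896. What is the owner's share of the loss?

$5,034.40

Depreciate 15%: the covered value is $6,896 × 0.85 = $5,861.60.
Subtract the deductible: $5,861.60 − $4,000 = $1,861.60.
$1,861.60 ≤ $14,930, so the limit doesn't bind; insurer pays $1,861.60.
Owner's share is the uncovered remainder: $6,896 − $1,861.60 = $5,034.40.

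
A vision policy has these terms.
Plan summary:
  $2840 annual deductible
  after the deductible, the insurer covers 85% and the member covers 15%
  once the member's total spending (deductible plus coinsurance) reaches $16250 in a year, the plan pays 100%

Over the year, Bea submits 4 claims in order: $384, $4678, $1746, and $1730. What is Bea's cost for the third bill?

$261.90

Bill 1, $384: fully absorbed by the deductible. Cost to member: $384. OOP to date $384.
Bill 2, $4678: deductible takes $2456, $2222 remains; coinsurance $2222 × 15% = $333.30. Member owes $2789.30 (running OOP $3173.30).
Bill 3, $1746: deductible met; 15% of $1746 = $261.90. Member owes $261.90 (running OOP $3435.20).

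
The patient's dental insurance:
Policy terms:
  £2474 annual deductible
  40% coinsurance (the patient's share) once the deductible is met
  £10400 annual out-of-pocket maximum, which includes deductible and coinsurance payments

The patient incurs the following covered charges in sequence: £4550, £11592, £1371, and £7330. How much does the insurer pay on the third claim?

£822.60

#1 (£4550): deductible takes £2474, £2076 remains; patient's 40% is £830.40. Patient pays £3304.40; OOP now £3304.40. Plan pays £4550 − £3304.40 = £1245.60.
#2 (£11592): deductible already satisfied, so patient's share is 40% × £11592 = £4636.80. Patient pays £4636.80; OOP now £7941.20. Plan pays £11592 − £4636.80 = £6955.20.
#3 (£1371): deductible met; 40% of £1371 = £548.40. Patient pays £548.40; OOP now £8489.60. Plan pays £1371 − £548.40 = £822.60.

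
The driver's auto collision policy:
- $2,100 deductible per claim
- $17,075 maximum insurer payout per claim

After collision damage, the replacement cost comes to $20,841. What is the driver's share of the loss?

Less the $2,100 deductible: $20,841 − $2,100 = $18,741.
The $17,075 per-incident cap binds; insurer pays $17,075.
The driver bears the rest of the original loss: $20,841 − $17,075 = $3,766.

$3,766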